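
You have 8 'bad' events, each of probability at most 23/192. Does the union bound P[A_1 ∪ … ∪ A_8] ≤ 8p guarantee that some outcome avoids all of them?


Union bound: P[∪_{i=1}^{8} A_i] ≤ Σ_i P[A_i] ≤ 8·p = 8·(23/192) = 23/24.
Numerically: 23/24 ≈ 0.958333.
Is 23/24 < 1? YES.
Since P[∪ A_i] ≤ 23/24 < 1, the complement has P[∩ A_i^c] ≥ 1 − 23/24 = 1/24 > 0, so some outcome avoids every A_i.

8·p = 23/24 ≈ 0.958333; existence CERTIFIED by the union bound.


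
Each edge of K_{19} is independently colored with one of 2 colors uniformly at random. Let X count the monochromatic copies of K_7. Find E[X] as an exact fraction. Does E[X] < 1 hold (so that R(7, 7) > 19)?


E[X] = C(19, 7) · 2^{1 − 21} = 50388 · 2^{−20} = 50388/1048576.
As a reduced fraction: E[X] = 12597/262144 ≈ 0.048.
Is E[X] < 1? YES.
Since E[X] < 1, there exists a 2-coloring of K_{19} with no monochromatic K_7; hence R(7, 7) > 19.

E[X] = 12597/262144 ≈ 0.048; E[X] < 1, so R(7, 7) > 19.


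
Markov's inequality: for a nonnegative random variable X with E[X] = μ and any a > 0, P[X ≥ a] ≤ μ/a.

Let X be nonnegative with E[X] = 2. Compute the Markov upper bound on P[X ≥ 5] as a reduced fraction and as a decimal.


μ = E[X] = 2, a = 5.
Markov: P[X ≥ 5] ≤ μ/a = (2)/5 = 2/5.
Numerically: ≈ 0.400000.
(Since a = 5 > μ = 2.000000, the bound 2/5 is < 1 and informative.)

P[X ≥ 5] ≤ 2/5 ≈ 0.400000.


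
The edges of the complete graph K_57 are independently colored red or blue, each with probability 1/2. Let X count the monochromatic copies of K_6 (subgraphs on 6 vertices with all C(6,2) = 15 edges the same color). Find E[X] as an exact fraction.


Let X = Σ_S X_S over the C(57, 6) = 36288252 subsets S of size 6, where X_S = 1 if the K_6 on S is monochromatic.
For a fixed S, the K_6 on S has C(6, 2) = 15 edges. P[all 15 edges red] = (1/2)^15, and likewise for blue, so P[monochromatic] = 2·(1/2)^15 = 2^{1 − 15} = 1/16384.
By linearity: E[X] = C(57, 6) · 2^{1 − 15} = 36288252 · 1/16384 = 9072063/4096.
Numerically: E[X] ≈ 2214.859.

E[X] = C(57,6)·2^(1−C(6,2)) = 9072063/4096 ≈ 2214.859.


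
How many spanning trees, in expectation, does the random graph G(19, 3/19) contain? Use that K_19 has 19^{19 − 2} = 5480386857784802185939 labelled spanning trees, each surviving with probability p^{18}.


K_19 has 19^{19 − 2} = 5480386857784802185939 labelled spanning trees.
For each such spanning tree H, let X_H = 1 if all 18 edges of H are present in G. Then P[X_H = 1] = p^{18} = (3/19)^{18} = 387420489/104127350297911241532841.
Summing the indicators: E[X] = Σ_H E[X_H] = 5480386857784802185939 · p^{18} = 5480386857784802185939 · 387420489/104127350297911241532841 = 387420489/19.
Numerically: E[X] ≈ 2.04e+07.

E[X] = 5480386857784802185939 · (3/19)^{18} = 387420489/19 ≈ 2.04e+07.


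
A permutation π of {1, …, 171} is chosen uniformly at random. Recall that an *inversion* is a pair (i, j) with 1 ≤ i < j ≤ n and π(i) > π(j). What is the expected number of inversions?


Write X = Σ X_I over the C(171, 2) = 14535 pairs i < j, with X_I the indicator of one inversion.
There are 14535 indicators.
For each fixed pair i < j, the values π(i) and π(j) are two distinct elements of {1, …, 171} in uniformly random order; by symmetry P[π(i) > π(j)] = 1/2.
By linearity: E[X] = 14535 · (1/2) = C(171, 2) · (1/2) = 14535/2 = 14535/2 ≈ 7267.50000.

E[X] = 14535/2 = 7267.50000.


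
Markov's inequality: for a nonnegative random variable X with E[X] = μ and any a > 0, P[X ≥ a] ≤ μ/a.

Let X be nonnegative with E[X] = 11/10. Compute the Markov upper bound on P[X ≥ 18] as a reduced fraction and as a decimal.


μ = E[X] = 11/10, a = 18.
Markov: P[X ≥ 18] ≤ μ/a = (11/10)/18 = 11/180.
Numerically: ≈ 0.061.
(Since a = 18 > μ = 1.100, the bound 11/180 is < 1 and informative.)

P[X ≥ 18] ≤ 11/180 ≈ 0.061.


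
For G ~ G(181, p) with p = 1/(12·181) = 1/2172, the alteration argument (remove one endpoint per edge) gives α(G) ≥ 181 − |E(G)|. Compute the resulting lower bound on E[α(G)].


E[|E(G)|] = C(181, 2)·p = 16290 · (1/2172) = 15/2.
E[α(G)] ≥ n − E[|E(G)|] = 181 − 15/2 = 347/2.
Numerically: ≈ 173.50000.
(This is only a lower bound; the true E[α(G)] may be larger.)

E[α(G)] ≥ 347/2 ≈ 173.50000.


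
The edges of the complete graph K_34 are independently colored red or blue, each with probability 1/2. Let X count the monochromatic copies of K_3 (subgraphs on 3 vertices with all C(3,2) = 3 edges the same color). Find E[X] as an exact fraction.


Let X = Σ_S X_S over the C(34, 3) = 5984 subsets S of size 3, where X_S = 1 if the K_3 on S is monochromatic.
For a fixed S, the K_3 on S has C(3, 2) = 3 edges. P[all 3 edges red] = (1/2)^3, and likewise for blue, so P[monochromatic] = 2·(1/2)^3 = 2^{1 − 3} = 1/4.
By linearity of expectation: E[X] = C(34, 3) · 2^{1 − 3} = 5984 · 1/4 = 1496.
Numerically: E[X] ≈ 1496.0000.

E[X] = C(34,3)·2^(1−C(3,2)) = 1496 ≈ 1496.0000.


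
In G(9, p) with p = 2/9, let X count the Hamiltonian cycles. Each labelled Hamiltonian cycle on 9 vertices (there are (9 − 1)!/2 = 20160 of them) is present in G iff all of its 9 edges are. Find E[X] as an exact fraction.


K_9 has (9 − 1)!/2 = 20160 labelled Hamiltonian cycles.
For each such Hamiltonian cycle H, let X_H = 1 if all 9 edges of H are present in G. Then P[X_H = 1] = p^{9} = (2/9)^{9} = 512/387420489.
By linearity of expectation: E[X] = Σ_H E[X_H] = 20160 · p^{9} = 20160 · 512/387420489 = 1146880/43046721.
Numerically: E[X] ≈ 0.02664.

E[X] = 20160 · (2/9)^{9} = 1146880/43046721 ≈ 0.02664.


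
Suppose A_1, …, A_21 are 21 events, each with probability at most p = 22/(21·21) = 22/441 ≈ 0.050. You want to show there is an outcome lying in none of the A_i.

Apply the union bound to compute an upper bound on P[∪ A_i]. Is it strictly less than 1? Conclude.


Union bound: P[∪_{i=1}^{21} A_i] ≤ Σ_i P[A_i] ≤ 21·p = 21·(22/441) = 22/21.
Numerically: 22/21 ≈ 1.048.
Is 22/21 < 1? NO.
Since the bound 22/21 is ≥ 1, the union bound is uninformative here; it does NOT by itself certify existence.

21·p = 22/21 ≈ 1.048; existence NOT certified by the union bound.


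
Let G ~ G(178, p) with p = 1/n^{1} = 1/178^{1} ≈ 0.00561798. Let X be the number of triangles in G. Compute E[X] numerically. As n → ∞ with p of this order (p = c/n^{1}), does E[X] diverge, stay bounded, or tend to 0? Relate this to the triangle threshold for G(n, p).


Number of potential triangles: C(178, 3) = 924176.
Each occurs with probability p³ ≈ (0.00561798)³ ≈ 1.77312761e-07.
By linearity: E[X] = C(178, 3)·p³ ≈ 924176 · 1.77312761e-07 ≈ 0.163868.
Here α = 1, so p = 1/n is exactly at the triangle threshold p ~ 1/n. Asymptotically E[X] → c³/6 = 1³/6 = 1/6 ≈ 0.166667, a bounded constant. In this regime the triangle count is asymptotically Poisson(c³/6).

E[X] ≈ 0.163868; in regime p = Θ(1/n^{1}) E[X] stays bounded (at the triangle threshold p ~ 1/n).


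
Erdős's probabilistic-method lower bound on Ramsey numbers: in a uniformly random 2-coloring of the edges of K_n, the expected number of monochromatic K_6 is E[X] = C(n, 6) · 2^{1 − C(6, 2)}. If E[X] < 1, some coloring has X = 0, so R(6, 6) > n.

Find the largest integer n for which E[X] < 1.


We need C(n, 6) · 2^{1 − 15} < 1, i.e. C(n, 6) < 2^{15 − 1} = 16384.
Check values of n near the boundary:
  n = 11: C(11, 6) = 462; 462 < 16384? YES
  n = 12: C(12, 6) = 924; 924 < 16384? YES
  n = 13: C(13, 6) = 1716; 1716 < 16384? YES
  n = 14: C(14, 6) = 3003; 3003 < 16384? YES
  n = 15: C(15, 6) = 5005; 5005 < 16384? YES
  n = 16: C(16, 6) = 8008; 8008 < 16384? YES
  n = 17: C(17, 6) = 12376; 12376 < 16384? YES
  n = 18: C(18, 6) = 18564; 18564 < 16384? NO
The largest n with C(n, 6) < 16384 is n = 17 (where E[X] = 1547/2048 ≈ 0.755). Hence R(6, 6) > 17, i.e. R(6, 6) ≥ 18.

Largest n = 17; hence R(6, 6) > 17.


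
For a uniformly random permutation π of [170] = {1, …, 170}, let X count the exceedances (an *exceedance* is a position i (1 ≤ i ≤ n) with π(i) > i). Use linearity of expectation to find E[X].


Write X = Σ_{i=1}^{170} X_i, where X_i = 1_{π(i) > i}.
For each fixed i, π(i) is uniform over {1, …, 170} (marginal of a uniform permutation), so P[π(i) > i] = (n − i)/n. Summing: Σ_{i=1}^{170} (n − i)/n = (0 + 1 + … + 169)/170 = 170(170 − 1)/(2·170) = (170 − 1)/2.
Hence E[X] = Σ_{i=1}^{170} (170 − i)/170 = 169/2 ≈ 84.500.

E[X] = 169/2 = 84.500.


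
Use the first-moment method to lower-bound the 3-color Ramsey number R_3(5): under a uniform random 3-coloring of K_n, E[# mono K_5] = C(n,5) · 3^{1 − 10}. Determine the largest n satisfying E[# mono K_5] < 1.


We need C(n, 5) · 3^{1 − 10} < 1, i.e. C(n, 5) < 3^{10 − 1} = 19683.
Check values of n near the boundary:
  n = 18: C(18, 5) = 8568; 8568 < 19683? YES
  n = 19: C(19, 5) = 11628; 11628 < 19683? YES
  n = 20: C(20, 5) = 15504; 15504 < 19683? YES
  n = 21: C(21, 5) = 20349; 20349 < 19683? NO
The largest n with C(n, 5) < 19683 is n = 20 (where E[X] = 5168/6561 ≈ 0.7876848). Hence R_3(5) > 20, i.e. R_3(5) ≥ 21.

Largest n = 20; hence R_3(5) > 20.


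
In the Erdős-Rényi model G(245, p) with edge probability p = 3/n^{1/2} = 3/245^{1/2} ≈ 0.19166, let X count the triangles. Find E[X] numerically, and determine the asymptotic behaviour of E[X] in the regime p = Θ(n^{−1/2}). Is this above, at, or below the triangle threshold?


Number of potential triangles: C(245, 3) = 2421090.
Each occurs with probability p³ ≈ (0.19166)³ ≈ 7.0406805e-03.
By linearity: E[X] = C(245, 3)·p³ ≈ 2421090 · 7.0406805e-03 ≈ 17046.12118.
Since α = 1/2 < 1, p = c/n^{1/2} ≫ 1/n is above the triangle threshold p ~ 1/n. Asymptotically E[X] ~ (c³/6)·n^{3(1−α)} = (3³/6)·n^{1.5} → ∞; triangles are abundant w.h.p.

E[X] ≈ 17046.12118; in regime p = Θ(1/n^{1/2}) E[X] diverges (above the triangle threshold p ~ 1/n).


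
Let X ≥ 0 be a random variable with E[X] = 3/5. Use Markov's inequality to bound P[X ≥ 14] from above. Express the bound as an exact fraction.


μ = E[X] = 3/5, a = 14.
Markov: P[X ≥ 14] ≤ μ/a = (3/5)/14 = 3/70.
Numerically: ≈ 0.04286.
(Since a = 14 > μ = 0.60000, the bound 3/70 is < 1 and informative.)

P[X ≥ 14] ≤ 3/70 ≈ 0.04286.


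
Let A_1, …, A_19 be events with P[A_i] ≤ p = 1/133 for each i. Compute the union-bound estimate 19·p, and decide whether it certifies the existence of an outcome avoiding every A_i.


Union bound: P[∪_{i=1}^{19} A_i] ≤ Σ_i P[A_i] ≤ 19·p = 19·(1/133) = 1/7.
Numerically: 1/7 ≈ 0.143.
Is 1/7 < 1? YES.
Since P[∪ A_i] ≤ 1/7 < 1, the complement has P[∩ A_i^c] ≥ 1 − 1/7 = 6/7 > 0, so some outcome avoids every A_i.

19·p = 1/7 ≈ 0.143; existence CERTIFIED by the union bound.


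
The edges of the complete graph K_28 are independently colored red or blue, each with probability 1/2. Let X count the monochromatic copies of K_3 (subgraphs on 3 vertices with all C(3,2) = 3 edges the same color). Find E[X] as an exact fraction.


Let X = Σ_S X_S over the C(28, 3) = 3276 subsets S of size 3, where X_S = 1 if the K_3 on S is monochromatic.
For a fixed S, the K_3 on S has C(3, 2) = 3 edges. P[all 3 edges red] = (1/2)^3, and likewise for blue, so P[monochromatic] = 2·(1/2)^3 = 2^{1 − 3} = 1/4.
Summing: E[X] = C(28, 3) · 2^{1 − 3} = 3276 · 1/4 = 819.
Numerically: E[X] ≈ 819.00000.

E[X] = C(28,3)·2^(1−C(3,2)) = 819 ≈ 819.00000.


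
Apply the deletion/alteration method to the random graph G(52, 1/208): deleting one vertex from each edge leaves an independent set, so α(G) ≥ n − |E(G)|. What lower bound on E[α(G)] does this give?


E[|E(G)|] = C(52, 2)·p = 1326 · (1/208) = 51/8.
E[α(G)] ≥ n − E[|E(G)|] = 52 − 51/8 = 365/8.
Numerically: ≈ 45.6250.
(This is only a lower bound; the true E[α(G)] may be larger.)

E[α(G)] ≥ 365/8 ≈ 45.6250.


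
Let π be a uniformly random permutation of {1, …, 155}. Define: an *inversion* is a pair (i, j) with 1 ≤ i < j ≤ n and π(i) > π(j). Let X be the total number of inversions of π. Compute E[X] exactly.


Write X = Σ X_I over the C(155, 2) = 11935 pairs i < j, with X_I the indicator of one inversion.
There are 11935 indicators.
For each fixed pair i < j, the values π(i) and π(j) are two distinct elements of {1, …, 155} in uniformly random order; by symmetry P[π(i) > π(j)] = 1/2.
By linearity: E[X] = 11935 · (1/2) = C(155, 2) · (1/2) = 11935/2 = 11935/2 ≈ 5967.50000.

E[X] = 11935/2 = 5967.50000.


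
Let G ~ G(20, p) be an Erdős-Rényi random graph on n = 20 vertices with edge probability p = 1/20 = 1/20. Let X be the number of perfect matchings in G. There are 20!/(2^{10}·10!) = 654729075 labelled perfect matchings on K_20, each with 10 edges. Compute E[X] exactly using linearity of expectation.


K_20 has 20!/(2^{10}·10!) = 654729075 labelled perfect matchings.
For each such perfect matching H, let X_H = 1 if all 10 edges of H are present in G. Then P[X_H = 1] = p^{10} = (1/20)^{10} = 1/10240000000000.
By linearity: E[X] = Σ_H E[X_H] = 654729075 · p^{10} = 654729075 · 1/10240000000000 = 26189163/409600000000.
Numerically: E[X] ≈ 6.3938e-05.

E[X] = 654729075 · (1/20)^{10} = 26189163/409600000000 ≈ 6.3938e-05.


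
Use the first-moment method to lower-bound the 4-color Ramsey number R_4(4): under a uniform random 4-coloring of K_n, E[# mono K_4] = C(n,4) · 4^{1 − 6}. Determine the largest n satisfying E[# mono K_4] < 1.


We need C(n, 4) · 4^{1 − 6} < 1, i.e. C(n, 4) < 4^{6 − 1} = 1024.
Check values of n near the boundary:
  n = 10: C(10, 4) = 210; 210 < 1024? YES
  n = 11: C(11, 4) = 330; 330 < 1024? YES
  n = 12: C(12, 4) = 495; 495 < 1024? YES
  n = 13: C(13, 4) = 715; 715 < 1024? YES
  n = 14: C(14, 4) = 1001; 1001 < 1024? YES
  n = 15: C(15, 4) = 1365; 1365 < 1024? NO
  n = 16: C(16, 4) = 1820; 1820 < 1024? NO
  n = 17: C(17, 4) = 2380; 2380 < 1024? NO
The largest n with C(n, 4) < 1024 is n = 14 (where E[X] = 1001/1024 ≈ 0.97754). Hence R_4(4) > 14, i.e. R_4(4) ≥ 15.

Largest n = 14; hence R_4(4) > 14.


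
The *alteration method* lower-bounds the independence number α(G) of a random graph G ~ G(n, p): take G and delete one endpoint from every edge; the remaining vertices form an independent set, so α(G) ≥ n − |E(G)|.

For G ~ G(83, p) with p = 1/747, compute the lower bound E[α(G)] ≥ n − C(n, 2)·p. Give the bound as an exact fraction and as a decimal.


E[|E(G)|] = C(83, 2)·p = 3403 · (1/747) = 41/9.
E[α(G)] ≥ n − E[|E(G)|] = 83 − 41/9 = 706/9.
Numerically: ≈ 78.4444.
(This is only a lower bound; the true E[α(G)] may be larger.)

E[α(G)] ≥ 706/9 ≈ 78.4444.


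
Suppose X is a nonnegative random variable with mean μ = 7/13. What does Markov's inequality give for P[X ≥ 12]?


μ = E[X] = 7/13, a = 12.
Markov: P[X ≥ 12] ≤ μ/a = (7/13)/12 = 7/156.
Numerically: ≈ 0.04487.
(Since a = 12 > μ = 0.53846, the bound 7/156 is < 1 and informative.)

P[X ≥ 12] ≤ 7/156 ≈ 0.04487.


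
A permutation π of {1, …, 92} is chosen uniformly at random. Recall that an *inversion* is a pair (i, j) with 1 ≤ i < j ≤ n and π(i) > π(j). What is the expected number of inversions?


Write X = Σ X_I over the C(92, 2) = 4186 pairs i < j, with X_I the indicator of one inversion.
There are 4186 indicators.
For each fixed pair i < j, the values π(i) and π(j) are two distinct elements of {1, …, 92} in uniformly random order; by symmetry P[π(i) > π(j)] = 1/2.
By linearity: E[X] = 4186 · (1/2) = C(92, 2) · (1/2) = 4186/2 = 2093 ≈ 2093.0000.

E[X] = 2093 = 2093.0000.


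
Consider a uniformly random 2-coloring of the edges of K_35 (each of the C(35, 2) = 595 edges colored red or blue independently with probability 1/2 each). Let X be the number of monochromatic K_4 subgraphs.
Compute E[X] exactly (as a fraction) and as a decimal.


Let X = Σ_S X_S over the C(35, 4) = 52360 subsets S of size 4, where X_S = 1 if the K_4 on S is monochromatic.
For a fixed S, the K_4 on S has C(4, 2) = 6 edges. P[all 6 edges red] = (1/2)^6, and likewise for blue, so P[monochromatic] = 2·(1/2)^6 = 2^{1 − 6} = 1/32.
By linearity: E[X] = C(35, 4) · 2^{1 − 6} = 52360 · 1/32 = 6545/4.
Numerically: E[X] ≈ 1636.2500.

E[X] = C(35,4)·2^(1−C(4,2)) = 6545/4 ≈ 1636.2500.


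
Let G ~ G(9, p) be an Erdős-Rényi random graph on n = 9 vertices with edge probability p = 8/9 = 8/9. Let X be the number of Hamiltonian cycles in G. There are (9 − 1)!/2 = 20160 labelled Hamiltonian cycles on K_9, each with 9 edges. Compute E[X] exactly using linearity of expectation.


K_9 has (9 − 1)!/2 = 20160 labelled Hamiltonian cycles.
For each such Hamiltonian cycle H, let X_H = 1 if all 9 edges of H are present in G. Then P[X_H = 1] = p^{9} = (8/9)^{9} = 134217728/387420489.
By linearity: E[X] = Σ_H E[X_H] = 20160 · p^{9} = 20160 · 134217728/387420489 = 300647710720/43046721.
Numerically: E[X] ≈ 6984.

E[X] = 20160 · (8/9)^{9} = 300647710720/43046721 ≈ 6984.


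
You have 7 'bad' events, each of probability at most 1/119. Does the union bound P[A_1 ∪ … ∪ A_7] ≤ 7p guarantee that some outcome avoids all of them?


Union bound: P[∪_{i=1}^{7} A_i] ≤ Σ_i P[A_i] ≤ 7·p = 7·(1/119) = 1/17.
Numerically: 1/17 ≈ 0.0588235.
Is 1/17 < 1? YES.
Since P[∪ A_i] ≤ 1/17 < 1, the complement has P[∩ A_i^c] ≥ 1 − 1/17 = 16/17 > 0, so some outcome avoids every A_i.

7·p = 1/17 ≈ 0.0588235; existence CERTIFIED by the union bound.


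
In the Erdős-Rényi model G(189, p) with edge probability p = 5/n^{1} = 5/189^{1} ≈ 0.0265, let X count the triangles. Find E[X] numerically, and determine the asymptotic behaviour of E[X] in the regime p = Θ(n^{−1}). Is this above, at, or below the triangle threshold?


Number of potential triangles: C(189, 3) = 1107414.
Each occurs with probability p³ ≈ (0.0265)³ ≈ 1.85150e-05.
By linearity: E[X] = C(189, 3)·p³ ≈ 1107414 · 1.85150e-05 ≈ 20.504.
Here α = 1, so p = 5/n is exactly at the triangle threshold p ~ 1/n. Asymptotically E[X] → c³/6 = 5³/6 = 125/6 ≈ 20.833, a bounded constant. In this regime the triangle count is asymptotically Poisson(c³/6).

E[X] ≈ 20.504; in regime p = Θ(1/n^{1}) E[X] stays bounded (at the triangle threshold p ~ 1/n).


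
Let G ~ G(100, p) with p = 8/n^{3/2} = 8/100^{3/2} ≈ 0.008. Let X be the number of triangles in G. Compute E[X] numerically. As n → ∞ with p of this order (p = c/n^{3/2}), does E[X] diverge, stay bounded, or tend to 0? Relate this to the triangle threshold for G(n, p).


Number of potential triangles: C(100, 3) = 161700.
Each occurs with probability p³ ≈ (0.008)³ ≈ 5.12000000e-07.
By linearity: E[X] = C(100, 3)·p³ ≈ 161700 · 5.12000000e-07 ≈ 0.082790.
Since α = 3/2 > 1, p = c/n^{3/2} = o(1/n) is below the triangle threshold p ~ 1/n. Asymptotically E[X] ~ (c³/6)·n^{3(1−α)} = (8³/6)·n^{-1.5} → 0, so by Markov's inequality G has no triangles w.h.p.

E[X] ≈ 0.082790; in regime p = Θ(1/n^{3/2}) E[X] tends to 0 (below the triangle threshold p ~ 1/n).


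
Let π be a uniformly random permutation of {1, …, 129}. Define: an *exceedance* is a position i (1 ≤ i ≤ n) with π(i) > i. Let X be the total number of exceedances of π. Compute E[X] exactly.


Write X = Σ_{i=1}^{129} X_i, where X_i = 1_{π(i) > i}.
For each fixed i, π(i) is uniform over {1, …, 129} (marginal of a uniform permutation), so P[π(i) > i] = (n − i)/n. Summing: Σ_{i=1}^{129} (n − i)/n = (0 + 1 + … + 128)/129 = 129(129 − 1)/(2·129) = (129 − 1)/2.
Hence E[X] = Σ_{i=1}^{129} (129 − i)/129 = 64 ≈ 64.000.

E[X] = 64 = 64.000.


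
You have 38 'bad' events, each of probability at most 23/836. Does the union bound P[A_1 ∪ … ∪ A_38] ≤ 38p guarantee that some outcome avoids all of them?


Union bound: P[∪_{i=1}^{38} A_i] ≤ Σ_i P[A_i] ≤ 38·p = 38·(23/836) = 23/22.
Numerically: 23/22 ≈ 1.045455.
Is 23/22 < 1? NO.
Since the bound 23/22 is ≥ 1, the union bound is uninformative here; it does NOT by itself certify existence.

38·p = 23/22 ≈ 1.045455; existence NOT certified by the union bound.


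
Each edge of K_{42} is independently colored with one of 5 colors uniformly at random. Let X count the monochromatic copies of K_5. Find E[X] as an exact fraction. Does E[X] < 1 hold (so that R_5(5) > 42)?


E[X] = C(42, 5) · 5^{1 − 10} = 850668 · 5^{−9} = 850668/1953125.
As a reduced fraction: E[X] = 850668/1953125 ≈ 0.436.
Is E[X] < 1? YES.
Since E[X] < 1, there exists a 5-coloring of K_{42} with no monochromatic K_5; hence R_5(5) > 42.

E[X] = 850668/1953125 ≈ 0.436; E[X] < 1, so R_5(5) > 42.


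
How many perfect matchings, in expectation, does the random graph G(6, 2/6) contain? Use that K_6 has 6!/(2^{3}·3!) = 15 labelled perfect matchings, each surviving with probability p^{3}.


K_6 has 6!/(2^{3}·3!) = 15 labelled perfect matchings.
For each such perfect matching H, let X_H = 1 if all 3 edges of H are present in G. Then P[X_H = 1] = p^{3} = (1/3)^{3} = 1/27.
By linearity: E[X] = Σ_H E[X_H] = 15 · p^{3} = 15 · 1/27 = 5/9.
Numerically: E[X] ≈ 0.5556.

E[X] = 15 · (1/3)^{3} = 5/9 ≈ 0.5556.


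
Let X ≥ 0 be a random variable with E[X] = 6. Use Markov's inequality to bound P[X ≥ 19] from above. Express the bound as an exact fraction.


μ = E[X] = 6, a = 19.
Markov: P[X ≥ 19] ≤ μ/a = (6)/19 = 6/19.
Numerically: ≈ 0.315789.
(Since a = 19 > μ = 6.000000, the bound 6/19 is < 1 and informative.)

P[X ≥ 19] ≤ 6/19 ≈ 0.315789.


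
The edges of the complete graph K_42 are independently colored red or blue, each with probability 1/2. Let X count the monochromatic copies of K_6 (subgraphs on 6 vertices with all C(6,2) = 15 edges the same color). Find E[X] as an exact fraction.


Let X = Σ_S X_S over the C(42, 6) = 5245786 subsets S of size 6, where X_S = 1 if the K_6 on S is monochromatic.
For a fixed S, the K_6 on S has C(6, 2) = 15 edges. P[all 15 edges red] = (1/2)^15, and likewise for blue, so P[monochromatic] = 2·(1/2)^15 = 2^{1 − 15} = 1/16384.
By linearity: E[X] = C(42, 6) · 2^{1 − 15} = 5245786 · 1/16384 = 2622893/8192.
Numerically: E[X] ≈ 320.177368.

E[X] = C(42,6)·2^(1−C(6,2)) = 2622893/8192 ≈ 320.177368.


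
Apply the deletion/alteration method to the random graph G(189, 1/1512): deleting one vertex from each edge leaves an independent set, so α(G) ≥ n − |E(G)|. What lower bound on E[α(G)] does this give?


E[|E(G)|] = C(189, 2)·p = 17766 · (1/1512) = 47/4.
E[α(G)] ≥ n − E[|E(G)|] = 189 − 47/4 = 709/4.
Numerically: ≈ 177.250.
(This is only a lower bound; the true E[α(G)] may be larger.)

E[α(G)] ≥ 709/4 ≈ 177.250.


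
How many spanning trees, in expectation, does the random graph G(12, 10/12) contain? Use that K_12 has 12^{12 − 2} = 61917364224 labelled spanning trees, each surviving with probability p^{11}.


K_12 has 12^{12 − 2} = 61917364224 labelled spanning trees.
For each such spanning tree H, let X_H = 1 if all 11 edges of H are present in G. Then P[X_H = 1] = p^{11} = (5/6)^{11} = 48828125/362797056.
Summing the indicators: E[X] = Σ_H E[X_H] = 61917364224 · p^{11} = 61917364224 · 48828125/362797056 = 25000000000/3.
Numerically: E[X] ≈ 8.3333e+09.

E[X] = 61917364224 · (5/6)^{11} = 25000000000/3 ≈ 8.3333e+09.


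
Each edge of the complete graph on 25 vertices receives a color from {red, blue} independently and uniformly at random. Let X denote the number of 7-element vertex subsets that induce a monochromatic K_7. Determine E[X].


Let X = Σ_S X_S over the C(25, 7) = 480700 subsets S of size 7, where X_S = 1 if the K_7 on S is monochromatic.
For a fixed S, the K_7 on S has C(7, 2) = 21 edges. P[all 21 edges red] = (1/2)^21, and likewise for blue, so P[monochromatic] = 2·(1/2)^21 = 2^{1 − 21} = 1/1048576.
Summing: E[X] = C(25, 7) · 2^{1 − 21} = 480700 · 1/1048576 = 120175/262144.
Numerically: E[X] ≈ 0.458.

E[X] = C(25,7)·2^(1−C(7,2)) = 120175/262144 ≈ 0.458.


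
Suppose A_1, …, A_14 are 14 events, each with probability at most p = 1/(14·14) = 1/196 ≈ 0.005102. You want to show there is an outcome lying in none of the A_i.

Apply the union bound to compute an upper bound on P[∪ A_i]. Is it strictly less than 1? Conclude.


Union bound: P[∪_{i=1}^{14} A_i] ≤ Σ_i P[A_i] ≤ 14·p = 14·(1/196) = 1/14.
Numerically: 1/14 ≈ 0.071429.
Is 1/14 < 1? YES.
Since P[∪ A_i] ≤ 1/14 < 1, the complement has P[∩ A_i^c] ≥ 1 − 1/14 = 13/14 > 0, so some outcome avoids every A_i.

14·p = 1/14 ≈ 0.071429; existence CERTIFIED by the union bound.


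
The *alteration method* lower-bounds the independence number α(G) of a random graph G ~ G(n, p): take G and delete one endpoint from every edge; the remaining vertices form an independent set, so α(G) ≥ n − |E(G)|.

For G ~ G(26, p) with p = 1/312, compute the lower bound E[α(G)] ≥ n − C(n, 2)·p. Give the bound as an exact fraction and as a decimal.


E[|E(G)|] = C(26, 2)·p = 325 · (1/312) = 25/24.
E[α(G)] ≥ n − E[|E(G)|] = 26 − 25/24 = 599/24.
Numerically: ≈ 24.958333.
(This is only a lower bound; the true E[α(G)] may be larger.)

E[α(G)] ≥ 599/24 ≈ 24.958333.


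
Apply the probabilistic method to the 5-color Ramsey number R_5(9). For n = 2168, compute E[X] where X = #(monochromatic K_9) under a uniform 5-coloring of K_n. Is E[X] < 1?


E[X] = C(2168, 9) · 5^{1 − 36} = 2867804175977929537095120 · 5^{−35} = 2867804175977929537095120/2910383045673370361328125.
As a reduced fraction: E[X] = 573560835195585907419024/582076609134674072265625 ≈ 0.985.
Is E[X] < 1? YES.
Since E[X] < 1, there exists a 5-coloring of K_{2168} with no monochromatic K_9; hence R_5(9) > 2168.

E[X] = 573560835195585907419024/582076609134674072265625 ≈ 0.985; E[X] < 1, so R_5(9) > 2168.


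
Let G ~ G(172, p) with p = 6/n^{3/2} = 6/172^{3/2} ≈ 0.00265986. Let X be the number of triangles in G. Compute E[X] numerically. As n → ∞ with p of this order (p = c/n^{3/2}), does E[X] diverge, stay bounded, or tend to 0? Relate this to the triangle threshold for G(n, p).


Number of potential triangles: C(172, 3) = 833340.
Each occurs with probability p³ ≈ (0.00265986)³ ≈ 1.88180986e-08.
By linearity: E[X] = C(172, 3)·p³ ≈ 833340 · 1.88180986e-08 ≈ 0.015682.
Since α = 3/2 > 1, p = c/n^{3/2} = o(1/n) is below the triangle threshold p ~ 1/n. Asymptotically E[X] ~ (c³/6)·n^{3(1−α)} = (6³/6)·n^{-1.5} → 0, so by Markov's inequality G has no triangles w.h.p.

E[X] ≈ 0.015682; in regime p = Θ(1/n^{3/2}) E[X] tends to 0 (below the triangle threshold p ~ 1/n).


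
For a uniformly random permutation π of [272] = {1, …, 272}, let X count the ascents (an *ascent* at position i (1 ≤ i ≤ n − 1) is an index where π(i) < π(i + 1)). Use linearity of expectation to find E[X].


Write X = Σ X_I over i = 1, …, 271, with X_I the indicator of one ascent.
There are 271 indicators.
For each fixed i, the pair (π(i), π(i+1)) is a uniformly random ordered pair of distinct values from {1, …, 272}; by symmetry P[π(i) < π(i+1)] = 1/2.
By linearity: E[X] = 271 · (1/2) = (272 − 1) · (1/2) = 271/2 ≈ 135.500000.

E[X] = 271/2 = 135.500000.


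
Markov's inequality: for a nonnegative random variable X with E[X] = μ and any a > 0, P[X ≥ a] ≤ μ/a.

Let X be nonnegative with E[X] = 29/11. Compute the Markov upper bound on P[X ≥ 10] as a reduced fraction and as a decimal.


μ = E[X] = 29/11, a = 10.
Markov: P[X ≥ 10] ≤ μ/a = (29/11)/10 = 29/110.
Numerically: ≈ 0.264.
(Since a = 10 > μ = 2.636, the bound 29/110 is < 1 and informative.)

P[X ≥ 10] ≤ 29/110 ≈ 0.264.


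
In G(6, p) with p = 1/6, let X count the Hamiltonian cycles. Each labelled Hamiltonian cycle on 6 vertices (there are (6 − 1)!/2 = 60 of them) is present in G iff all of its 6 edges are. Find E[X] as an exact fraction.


K_6 has (6 − 1)!/2 = 60 labelled Hamiltonian cycles.
For each such Hamiltonian cycle H, let X_H = 1 if all 6 edges of H are present in G. Then P[X_H = 1] = p^{6} = (1/6)^{6} = 1/46656.
Summing the indicators: E[X] = Σ_H E[X_H] = 60 · p^{6} = 60 · 1/46656 = 5/3888.
Numerically: E[X] ≈ 0.00129.

E[X] = 60 · (1/6)^{6} = 5/3888 ≈ 0.00129.


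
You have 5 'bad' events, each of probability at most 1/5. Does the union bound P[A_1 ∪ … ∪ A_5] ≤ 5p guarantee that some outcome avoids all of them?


Union bound: P[∪_{i=1}^{5} A_i] ≤ Σ_i P[A_i] ≤ 5·p = 5·(1/5) = 1.
Numerically: 1 ≈ 1.0000000.
Is 1 < 1? NO.
Since the bound 1 is ≥ 1, the union bound is uninformative here; it does NOT by itself certify existence.

5·p = 1 ≈ 1.0000000; existence NOT certified by the union bound.


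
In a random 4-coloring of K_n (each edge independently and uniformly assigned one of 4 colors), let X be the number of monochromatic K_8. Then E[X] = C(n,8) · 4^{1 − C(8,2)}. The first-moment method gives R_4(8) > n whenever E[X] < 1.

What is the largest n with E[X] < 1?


We need C(n, 8) · 4^{1 − 28} < 1, i.e. C(n, 8) < 4^{28 − 1} = 18014398509481984.
Check values of n near the boundary:
  n = 403: C(403, 8) = 16090020602228430; 16090020602228430 < 18014398509481984? YES
  n = 404: C(404, 8) = 16415071523485570; 16415071523485570 < 18014398509481984? YES
  n = 405: C(405, 8) = 16745853821188050; 16745853821188050 < 18014398509481984? YES
  n = 406: C(406, 8) = 17082453897995850; 17082453897995850 < 18014398509481984? YES
  n = 407: C(407, 8) = 17424959239309050; 17424959239309050 < 18014398509481984? YES
  n = 408: C(408, 8) = 17773458424095231; 17773458424095231 < 18014398509481984? YES
  n = 409: C(409, 8) = 18128041135797879; 18128041135797879 < 18014398509481984? NO
The largest n with C(n, 8) < 18014398509481984 is n = 408 (where E[X] = 17773458424095231/18014398509481984 ≈ 0.987). Hence R_4(8) > 408, i.e. R_4(8) ≥ 409.

Largest n = 408; hence R_4(8) > 408.


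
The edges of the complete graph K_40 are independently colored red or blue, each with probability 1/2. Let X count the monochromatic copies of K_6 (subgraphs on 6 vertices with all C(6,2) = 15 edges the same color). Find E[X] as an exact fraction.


Let X = Σ_S X_S over the C(40, 6) = 3838380 subsets S of size 6, where X_S = 1 if the K_6 on S is monochromatic.
For a fixed S, the K_6 on S has C(6, 2) = 15 edges. P[all 15 edges red] = (1/2)^15, and likewise for blue, so P[monochromatic] = 2·(1/2)^15 = 2^{1 − 15} = 1/16384.
By linearity: E[X] = C(40, 6) · 2^{1 − 15} = 3838380 · 1/16384 = 959595/4096.
Numerically: E[X] ≈ 234.27612.

E[X] = C(40,6)·2^(1−C(6,2)) = 959595/4096 ≈ 234.27612.


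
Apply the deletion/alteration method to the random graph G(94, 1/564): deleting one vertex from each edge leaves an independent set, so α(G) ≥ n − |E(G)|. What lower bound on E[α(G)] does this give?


E[|E(G)|] = C(94, 2)·p = 4371 · (1/564) = 31/4.
E[α(G)] ≥ n − E[|E(G)|] = 94 − 31/4 = 345/4.
Numerically: ≈ 86.250000.
(This is only a lower bound; the true E[α(G)] may be larger.)

E[α(G)] ≥ 345/4 ≈ 86.250000.


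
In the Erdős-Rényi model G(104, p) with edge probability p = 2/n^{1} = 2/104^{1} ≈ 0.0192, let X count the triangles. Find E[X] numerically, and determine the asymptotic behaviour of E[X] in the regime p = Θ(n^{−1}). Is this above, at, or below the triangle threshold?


Number of potential triangles: C(104, 3) = 182104.
Each occurs with probability p³ ≈ (0.0192)³ ≈ 7.11197e-06.
By linearity: E[X] = C(104, 3)·p³ ≈ 182104 · 7.11197e-06 ≈ 1.295.
Here α = 1, so p = 2/n is exactly at the triangle threshold p ~ 1/n. Asymptotically E[X] → c³/6 = 2³/6 = 4/3 ≈ 1.333, a bounded constant. In this regime the triangle count is asymptotically Poisson(c³/6).

E[X] ≈ 1.295; in regime p = Θ(1/n^{1}) E[X] stays bounded (at the triangle threshold p ~ 1/n).


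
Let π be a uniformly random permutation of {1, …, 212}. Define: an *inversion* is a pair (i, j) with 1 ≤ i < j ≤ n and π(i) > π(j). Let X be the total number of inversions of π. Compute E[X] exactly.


Write X = Σ X_I over the C(212, 2) = 22366 pairs i < j, with X_I the indicator of one inversion.
There are 22366 indicators.
For each fixed pair i < j, the values π(i) and π(j) are two distinct elements of {1, …, 212} in uniformly random order; by symmetry P[π(i) > π(j)] = 1/2.
By linearity: E[X] = 22366 · (1/2) = C(212, 2) · (1/2) = 22366/2 = 11183 ≈ 11183.000.

E[X] = 11183 = 11183.000.


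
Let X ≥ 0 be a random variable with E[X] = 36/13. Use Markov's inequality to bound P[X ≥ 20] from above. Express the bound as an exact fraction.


μ = E[X] = 36/13, a = 20.
Markov: P[X ≥ 20] ≤ μ/a = (36/13)/20 = 9/65.
Numerically: ≈ 0.138.
(Since a = 20 > μ = 2.769, the bound 9/65 is < 1 and informative.)

P[X ≥ 20] ≤ 9/65 ≈ 0.138.


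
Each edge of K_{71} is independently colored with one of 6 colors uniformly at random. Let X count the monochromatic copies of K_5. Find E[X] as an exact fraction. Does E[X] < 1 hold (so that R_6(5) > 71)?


E[X] = C(71, 5) · 6^{1 − 10} = 13019909 · 6^{−9} = 13019909/10077696.
As a reduced fraction: E[X] = 13019909/10077696 ≈ 1.291953.
Is E[X] < 1? NO.
Since E[X] ≥ 1, the first-moment bound is inconclusive at n = 71; it does NOT by itself certify R_6(5) > 71.

E[X] = 13019909/10077696 ≈ 1.291953; E[X] ≥ 1; first-moment method inconclusive here.


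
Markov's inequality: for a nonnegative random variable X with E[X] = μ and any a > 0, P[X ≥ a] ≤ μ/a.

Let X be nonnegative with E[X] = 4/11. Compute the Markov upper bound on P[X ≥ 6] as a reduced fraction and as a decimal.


μ = E[X] = 4/11, a = 6.
Markov: P[X ≥ 6] ≤ μ/a = (4/11)/6 = 2/33.
Numerically: ≈ 0.060606.
(Since a = 6 > μ = 0.363636, the bound 2/33 is < 1 and informative.)

P[X ≥ 6] ≤ 2/33 ≈ 0.060606.


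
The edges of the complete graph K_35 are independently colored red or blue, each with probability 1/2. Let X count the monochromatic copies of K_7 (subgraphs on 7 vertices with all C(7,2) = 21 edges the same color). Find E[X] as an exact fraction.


Let X = Σ_S X_S over the C(35, 7) = 6724520 subsets S of size 7, where X_S = 1 if the K_7 on S is monochromatic.
For a fixed S, the K_7 on S has C(7, 2) = 21 edges. P[all 21 edges red] = (1/2)^21, and likewise for blue, so P[monochromatic] = 2·(1/2)^21 = 2^{1 − 21} = 1/1048576.
By linearity of expectation: E[X] = C(35, 7) · 2^{1 − 21} = 6724520 · 1/1048576 = 840565/131072.
Numerically: E[X] ≈ 6.41300.

E[X] = C(35,7)·2^(1−C(7,2)) = 840565/131072 ≈ 6.41300.


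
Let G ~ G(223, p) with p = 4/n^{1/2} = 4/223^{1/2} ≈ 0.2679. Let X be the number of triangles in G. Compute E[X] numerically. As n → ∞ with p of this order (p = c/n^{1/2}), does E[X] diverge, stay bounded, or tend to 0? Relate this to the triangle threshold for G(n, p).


Number of potential triangles: C(223, 3) = 1823471.
Each occurs with probability p³ ≈ (0.2679)³ ≈ 1.921864e-02.
By linearity: E[X] = C(223, 3)·p³ ≈ 1823471 · 1.921864e-02 ≈ 35044.6349.
Since α = 1/2 < 1, p = c/n^{1/2} ≫ 1/n is above the triangle threshold p ~ 1/n. Asymptotically E[X] ~ (c³/6)·n^{3(1−α)} = (4³/6)·n^{1.5} → ∞; triangles are abundant w.h.p.

E[X] ≈ 35044.6349; in regime p = Θ(1/n^{1/2}) E[X] diverges (above the triangle threshold p ~ 1/n).


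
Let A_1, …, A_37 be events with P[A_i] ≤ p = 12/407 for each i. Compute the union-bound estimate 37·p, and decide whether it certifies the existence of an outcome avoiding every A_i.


Union bound: P[∪_{i=1}^{37} A_i] ≤ Σ_i P[A_i] ≤ 37·p = 37·(12/407) = 12/11.
Numerically: 12/11 ≈ 1.0909091.
Is 12/11 < 1? NO.
Since the bound 12/11 is ≥ 1, the union bound is uninformative here; it does NOT by itself certify existence.

37·p = 12/11 ≈ 1.0909091; existence NOT certified by the union bound.


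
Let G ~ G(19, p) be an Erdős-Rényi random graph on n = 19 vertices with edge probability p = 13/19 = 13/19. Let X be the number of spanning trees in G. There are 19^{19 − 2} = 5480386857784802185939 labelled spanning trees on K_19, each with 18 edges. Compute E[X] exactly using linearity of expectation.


K_19 has 19^{19 − 2} = 5480386857784802185939 labelled spanning trees.
For each such spanning tree H, let X_H = 1 if all 18 edges of H are present in G. Then P[X_H = 1] = p^{18} = (13/19)^{18} = 112455406951957393129/104127350297911241532841.
By linearity of expectation: E[X] = Σ_H E[X_H] = 5480386857784802185939 · p^{18} = 5480386857784802185939 · 112455406951957393129/104127350297911241532841 = 112455406951957393129/19.
Numerically: E[X] ≈ 5.92e+18.

E[X] = 5480386857784802185939 · (13/19)^{18} = 112455406951957393129/19 ≈ 5.92e+18.


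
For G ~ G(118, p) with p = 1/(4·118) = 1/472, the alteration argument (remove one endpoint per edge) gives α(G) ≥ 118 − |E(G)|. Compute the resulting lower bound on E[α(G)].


E[|E(G)|] = C(118, 2)·p = 6903 · (1/472) = 117/8.
E[α(G)] ≥ n − E[|E(G)|] = 118 − 117/8 = 827/8.
Numerically: ≈ 103.375000.
(This is only a lower bound; the true E[α(G)] may be larger.)

E[α(G)] ≥ 827/8 ≈ 103.375000.


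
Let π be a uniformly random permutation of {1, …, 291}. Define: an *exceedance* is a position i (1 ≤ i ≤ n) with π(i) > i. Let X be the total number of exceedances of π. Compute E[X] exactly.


Write X = Σ_{i=1}^{291} X_i, where X_i = 1_{π(i) > i}.
For each fixed i, π(i) is uniform over {1, …, 291} (marginal of a uniform permutation), so P[π(i) > i] = (n − i)/n. Summing: Σ_{i=1}^{291} (n − i)/n = (0 + 1 + … + 290)/291 = 291(291 − 1)/(2·291) = (291 − 1)/2.
Hence E[X] = Σ_{i=1}^{291} (291 − i)/291 = 145 ≈ 145.000000.

E[X] = 145 = 145.000000.


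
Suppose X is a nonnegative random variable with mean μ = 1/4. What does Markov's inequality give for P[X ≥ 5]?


μ = E[X] = 1/4, a = 5.
Markov: P[X ≥ 5] ≤ μ/a = (1/4)/5 = 1/20.
Numerically: ≈ 0.050000.
(Since a = 5 > μ = 0.250000, the bound 1/20 is < 1 and informative.)

P[X ≥ 5] ≤ 1/20 ≈ 0.050000.


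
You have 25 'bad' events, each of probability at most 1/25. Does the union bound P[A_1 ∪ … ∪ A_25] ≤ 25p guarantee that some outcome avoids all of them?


Union bound: P[∪_{i=1}^{25} A_i] ≤ Σ_i P[A_i] ≤ 25·p = 25·(1/25) = 1.
Numerically: 1 ≈ 1.000000.
Is 1 < 1? NO.
Since the bound 1 is ≥ 1, the union bound is uninformative here; it does NOT by itself certify existence.

25·p = 1 ≈ 1.000000; existence NOT certified by the union bound.


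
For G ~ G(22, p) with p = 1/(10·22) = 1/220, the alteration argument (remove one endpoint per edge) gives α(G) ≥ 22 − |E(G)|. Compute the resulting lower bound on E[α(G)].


E[|E(G)|] = C(22, 2)·p = 231 · (1/220) = 21/20.
E[α(G)] ≥ n − E[|E(G)|] = 22 − 21/20 = 419/20.
Numerically: ≈ 20.950.
(This is only a lower bound; the true E[α(G)] may be larger.)

E[α(G)] ≥ 419/20 ≈ 20.950.


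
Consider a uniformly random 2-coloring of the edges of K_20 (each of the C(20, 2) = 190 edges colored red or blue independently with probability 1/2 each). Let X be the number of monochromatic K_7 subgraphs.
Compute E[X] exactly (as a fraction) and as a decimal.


Let X = Σ_S X_S over the C(20, 7) = 77520 subsets S of size 7, where X_S = 1 if the K_7 on S is monochromatic.
For a fixed S, the K_7 on S has C(7, 2) = 21 edges. P[all 21 edges red] = (1/2)^21, and likewise for blue, so P[monochromatic] = 2·(1/2)^21 = 2^{1 − 21} = 1/1048576.
By linearity: E[X] = C(20, 7) · 2^{1 − 21} = 77520 · 1/1048576 = 4845/65536.
Numerically: E[X] ≈ 0.073929.

E[X] = C(20,7)·2^(1−C(7,2)) = 4845/65536 ≈ 0.073929.


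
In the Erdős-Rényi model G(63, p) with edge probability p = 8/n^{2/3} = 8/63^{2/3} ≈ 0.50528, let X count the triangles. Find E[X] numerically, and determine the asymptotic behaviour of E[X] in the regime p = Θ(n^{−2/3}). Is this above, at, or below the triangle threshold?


Number of potential triangles: C(63, 3) = 39711.
Each occurs with probability p³ ≈ (0.50528)³ ≈ 1.2899975e-01.
By linearity: E[X] = C(63, 3)·p³ ≈ 39711 · 1.2899975e-01 ≈ 5122.70899.
Since α = 2/3 < 1, p = c/n^{2/3} ≫ 1/n is above the triangle threshold p ~ 1/n. Asymptotically E[X] ~ (c³/6)·n^{3(1−α)} = (8³/6)·n^{1} → ∞; triangles are abundant w.h.p.

E[X] ≈ 5122.70899; in regime p = Θ(1/n^{2/3}) E[X] diverges (above the triangle threshold p ~ 1/n).
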